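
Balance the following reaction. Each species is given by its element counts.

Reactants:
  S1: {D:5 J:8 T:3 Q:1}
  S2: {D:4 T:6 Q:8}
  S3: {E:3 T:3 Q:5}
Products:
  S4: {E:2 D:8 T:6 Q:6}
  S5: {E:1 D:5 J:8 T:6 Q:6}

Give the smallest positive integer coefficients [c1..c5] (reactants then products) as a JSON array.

Coefficients: [4, 2, 2, 1, 4]

E: 4·0+2·0+2·3 = 6 | 1·2+4·1 = 6
D: 4·5+2·4+2·0 = 28 | 1·8+4·5 = 28
J: 4·8+2·0+2·0 = 32 | 1·0+4·8 = 32
T: 4·3+2·6+2·3 = 30 | 1·6+4·6 = 30
Q: 4·1+2·8+2·5 = 30 | 1·6+4·6 = 30
gcd(4,2,2,1,4) = 1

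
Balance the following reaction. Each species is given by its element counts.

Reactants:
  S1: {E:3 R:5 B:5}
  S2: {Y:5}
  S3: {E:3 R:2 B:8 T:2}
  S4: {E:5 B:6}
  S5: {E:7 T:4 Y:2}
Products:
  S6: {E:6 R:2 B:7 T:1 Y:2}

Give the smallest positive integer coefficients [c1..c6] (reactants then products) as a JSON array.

E: 2·3+2·0+1·3+4·5+1·7 = 36 | 6·6 = 36
R: 2·5+2·0+1·2+4·0+1·0 = 12 | 6·2 = 12
B: 2·5+2·0+1·8+4·6+1·0 = 42 | 6·7 = 42
T: 2·0+2·0+1·2+4·0+1·4 = 6 | 6·1 = 6
Y: 2·0+2·5+1·0+4·0+1·2 = 12 | 6·2 = 12
gcd(2,2,1,4,1,6) = 1

Coefficients: [2, 2, 1, 4, 1, 6]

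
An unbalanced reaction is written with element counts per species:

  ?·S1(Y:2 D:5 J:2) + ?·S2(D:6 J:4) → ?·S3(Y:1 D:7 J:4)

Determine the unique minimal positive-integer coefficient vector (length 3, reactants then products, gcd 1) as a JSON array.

Coefficients: [2, 3, 4]

Y: 2·2+3·0 = 4 | 4·1 = 4
D: 2·5+3·6 = 28 | 4·7 = 28
J: 2·2+3·4 = 16 | 4·4 = 16
gcd(2,3,4) = 1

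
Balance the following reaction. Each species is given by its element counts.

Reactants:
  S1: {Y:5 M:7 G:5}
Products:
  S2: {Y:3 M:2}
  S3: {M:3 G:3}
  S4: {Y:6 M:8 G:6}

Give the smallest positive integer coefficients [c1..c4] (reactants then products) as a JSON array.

Coefficients: [3, 1, 1, 2]

Y: 3·5 = 15 | 1·3+1·0+2·6 = 15
M: 3·7 = 21 | 1·2+1·3+2·8 = 21
G: 3·5 = 15 | 1·0+1·3+2·6 = 15
gcd(3,1,1,2) = 1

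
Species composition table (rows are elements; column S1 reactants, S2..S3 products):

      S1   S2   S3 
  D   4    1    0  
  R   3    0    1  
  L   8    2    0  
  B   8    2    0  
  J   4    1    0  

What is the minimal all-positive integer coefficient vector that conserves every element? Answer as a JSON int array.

D: 1·4 = 4 | 4·1+3·0 = 4
R: 1·3 = 3 | 4·0+3·1 = 3
L: 1·8 = 8 | 4·2+3·0 = 8
B: 1·8 = 8 | 4·2+3·0 = 8
J: 1·4 = 4 | 4·1+3·0 = 4
gcd(1,4,3) = 1

Coefficients: [1, 4, 3]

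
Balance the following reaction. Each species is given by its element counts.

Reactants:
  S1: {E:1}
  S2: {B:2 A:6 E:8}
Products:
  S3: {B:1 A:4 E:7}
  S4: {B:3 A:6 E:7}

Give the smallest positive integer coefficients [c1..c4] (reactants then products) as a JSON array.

B: 4·0+3·2 = 6 | 3·1+1·3 = 6
A: 4·0+3·6 = 18 | 3·4+1·6 = 18
E: 4·1+3·8 = 28 | 3·7+1·7 = 28
gcd(4,3,3,1) = 1

Coefficients: [4, 3, 3, 1]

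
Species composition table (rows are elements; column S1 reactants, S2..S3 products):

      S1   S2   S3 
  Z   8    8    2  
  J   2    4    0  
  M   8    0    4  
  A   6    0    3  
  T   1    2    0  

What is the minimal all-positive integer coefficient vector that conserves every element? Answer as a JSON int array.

Z: 2·8 = 16 | 1·8+4·2 = 16
J: 2·2 = 4 | 1·4+4·0 = 4
M: 2·8 = 16 | 1·0+4·4 = 16
A: 2·6 = 12 | 1·0+4·3 = 12
T: 2·1 = 2 | 1·2+4·0 = 2
gcd(2,1,4) = 1

Coefficients: [2, 1, 4]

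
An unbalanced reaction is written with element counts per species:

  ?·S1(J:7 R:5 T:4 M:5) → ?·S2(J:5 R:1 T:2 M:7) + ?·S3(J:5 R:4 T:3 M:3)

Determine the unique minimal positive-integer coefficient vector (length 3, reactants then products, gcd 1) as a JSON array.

Coefficients: [5, 1, 6]

J: 5·7 = 35 | 1·5+6·5 = 35
R: 5·5 = 25 | 1·1+6·4 = 25
T: 5·4 = 20 | 1·2+6·3 = 20
M: 5·5 = 25 | 1·7+6·3 = 25
gcd(5,1,6) = 1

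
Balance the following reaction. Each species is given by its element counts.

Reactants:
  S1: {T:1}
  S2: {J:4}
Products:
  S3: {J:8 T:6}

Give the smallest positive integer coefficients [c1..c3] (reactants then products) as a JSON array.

Coefficients: [6, 2, 1]

J: 6·0+2·4 = 8 | 1·8 = 8
T: 6·1+2·0 = 6 | 1·6 = 6
gcd(6,2,1) = 1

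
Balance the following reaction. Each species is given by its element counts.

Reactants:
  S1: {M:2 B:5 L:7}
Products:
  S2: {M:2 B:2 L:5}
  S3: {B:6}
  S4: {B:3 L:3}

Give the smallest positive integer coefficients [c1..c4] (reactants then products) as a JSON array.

Coefficients: [6, 6, 1, 4]

M: 6·2 = 12 | 6·2+1·0+4·0 = 12
B: 6·5 = 30 | 6·2+1·6+4·3 = 30
L: 6·7 = 42 | 6·5+1·0+4·3 = 42
gcd(6,6,1,4) = 1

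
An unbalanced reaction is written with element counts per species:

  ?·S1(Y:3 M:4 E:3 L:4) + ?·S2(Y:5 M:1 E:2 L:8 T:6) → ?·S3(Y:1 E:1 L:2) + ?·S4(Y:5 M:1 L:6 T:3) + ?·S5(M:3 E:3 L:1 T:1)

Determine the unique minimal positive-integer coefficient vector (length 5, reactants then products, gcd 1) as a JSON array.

Coefficients: [5, 4, 5, 6, 6]

Y: 5·3+4·5 = 35 | 5·1+6·5+6·0 = 35
M: 5·4+4·1 = 24 | 5·0+6·1+6·3 = 24
E: 5·3+4·2 = 23 | 5·1+6·0+6·3 = 23
L: 5·4+4·8 = 52 | 5·2+6·6+6·1 = 52
T: 5·0+4·6 = 24 | 5·0+6·3+6·1 = 24
gcd(5,4,5,6,6) = 1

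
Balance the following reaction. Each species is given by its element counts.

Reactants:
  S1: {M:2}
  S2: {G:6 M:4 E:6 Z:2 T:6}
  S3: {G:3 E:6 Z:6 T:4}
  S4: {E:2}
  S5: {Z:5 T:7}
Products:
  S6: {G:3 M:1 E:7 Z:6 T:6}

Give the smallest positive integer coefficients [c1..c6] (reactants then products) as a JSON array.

G: 1·0+1·6+4·3+6·0+2·0 = 18 | 6·3 = 18
M: 1·2+1·4+4·0+6·0+2·0 = 6 | 6·1 = 6
E: 1·0+1·6+4·6+6·2+2·0 = 42 | 6·7 = 42
Z: 1·0+1·2+4·6+6·0+2·5 = 36 | 6·6 = 36
T: 1·0+1·6+4·4+6·0+2·7 = 36 | 6·6 = 36
gcd(1,1,4,6,2,6) = 1

Coefficients: [1, 1, 4, 6, 2, 6]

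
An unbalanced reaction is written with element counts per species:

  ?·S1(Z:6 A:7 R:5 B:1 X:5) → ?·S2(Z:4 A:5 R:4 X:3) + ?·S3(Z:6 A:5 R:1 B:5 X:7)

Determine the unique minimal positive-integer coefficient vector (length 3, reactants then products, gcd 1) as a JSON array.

Coefficients: [5, 6, 1]

Z: 5·6 = 30 | 6·4+1·6 = 30
A: 5·7 = 35 | 6·5+1·5 = 35
R: 5·5 = 25 | 6·4+1·1 = 25
B: 5·1 = 5 | 6·0+1·5 = 5
X: 5·5 = 25 | 6·3+1·7 = 25
gcd(5,6,1) = 1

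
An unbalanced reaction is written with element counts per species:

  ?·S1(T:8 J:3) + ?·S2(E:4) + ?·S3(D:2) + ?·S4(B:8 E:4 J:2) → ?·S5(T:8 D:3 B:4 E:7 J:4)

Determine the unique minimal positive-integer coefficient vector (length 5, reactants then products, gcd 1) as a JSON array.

T: 4·8+5·0+6·0+2·0 = 32 | 4·8 = 32
D: 4·0+5·0+6·2+2·0 = 12 | 4·3 = 12
B: 4·0+5·0+6·0+2·8 = 16 | 4·4 = 16
E: 4·0+5·4+6·0+2·4 = 28 | 4·7 = 28
J: 4·3+5·0+6·0+2·2 = 16 | 4·4 = 16
gcd(4,5,6,2,4) = 1

Coefficients: [4, 5, 6, 2, 4]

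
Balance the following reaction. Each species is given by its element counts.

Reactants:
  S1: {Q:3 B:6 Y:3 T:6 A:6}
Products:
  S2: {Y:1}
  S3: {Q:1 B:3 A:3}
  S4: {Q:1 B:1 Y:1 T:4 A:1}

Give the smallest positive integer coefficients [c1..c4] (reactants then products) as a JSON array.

Q: 2·3 = 6 | 3·0+3·1+3·1 = 6
B: 2·6 = 12 | 3·0+3·3+3·1 = 12
Y: 2·3 = 6 | 3·1+3·0+3·1 = 6
T: 2·6 = 12 | 3·0+3·0+3·4 = 12
A: 2·6 = 12 | 3·0+3·3+3·1 = 12
gcd(2,3,3,3) = 1

Coefficients: [2, 3, 3, 3]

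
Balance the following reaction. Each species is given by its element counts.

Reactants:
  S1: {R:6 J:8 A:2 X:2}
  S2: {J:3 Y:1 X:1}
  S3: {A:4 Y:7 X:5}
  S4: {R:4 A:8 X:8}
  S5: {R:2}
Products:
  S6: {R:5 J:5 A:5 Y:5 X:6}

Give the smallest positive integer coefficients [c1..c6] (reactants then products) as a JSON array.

R: 3·6+2·0+4·0+1·4+4·2 = 30 | 6·5 = 30
J: 3·8+2·3+4·0+1·0+4·0 = 30 | 6·5 = 30
A: 3·2+2·0+4·4+1·8+4·0 = 30 | 6·5 = 30
Y: 3·0+2·1+4·7+1·0+4·0 = 30 | 6·5 = 30
X: 3·2+2·1+4·5+1·8+4·0 = 36 | 6·6 = 36
gcd(3,2,4,1,4,6) = 1

Coefficients: [3, 2, 4, 1, 4, 6]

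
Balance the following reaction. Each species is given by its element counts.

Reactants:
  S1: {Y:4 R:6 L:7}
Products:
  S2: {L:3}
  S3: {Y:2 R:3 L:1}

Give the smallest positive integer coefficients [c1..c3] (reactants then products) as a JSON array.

Coefficients: [3, 5, 6]

Y: 3·4 = 12 | 5·0+6·2 = 12
R: 3·6 = 18 | 5·0+6·3 = 18
L: 3·7 = 21 | 5·3+6·1 = 21
gcd(3,5,6) = 1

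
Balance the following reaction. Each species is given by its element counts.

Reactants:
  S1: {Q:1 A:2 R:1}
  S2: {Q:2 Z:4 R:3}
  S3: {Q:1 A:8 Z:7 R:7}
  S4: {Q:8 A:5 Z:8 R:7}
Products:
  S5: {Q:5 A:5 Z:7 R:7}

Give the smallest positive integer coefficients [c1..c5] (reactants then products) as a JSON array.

Coefficients: [6, 5, 1, 1, 5]

Q: 6·1+5·2+1·1+1·8 = 25 | 5·5 = 25
A: 6·2+5·0+1·8+1·5 = 25 | 5·5 = 25
Z: 6·0+5·4+1·7+1·8 = 35 | 5·7 = 35
R: 6·1+5·3+1·7+1·7 = 35 | 5·7 = 35
gcd(6,5,1,1,5) = 1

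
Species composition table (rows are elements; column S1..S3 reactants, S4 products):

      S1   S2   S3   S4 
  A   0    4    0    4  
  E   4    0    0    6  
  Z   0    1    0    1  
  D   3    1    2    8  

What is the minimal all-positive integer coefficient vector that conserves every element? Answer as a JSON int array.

A: 6·0+4·4+5·0 = 16 | 4·4 = 16
E: 6·4+4·0+5·0 = 24 | 4·6 = 24
Z: 6·0+4·1+5·0 = 4 | 4·1 = 4
D: 6·3+4·1+5·2 = 32 | 4·8 = 32
gcd(6,4,5,4) = 1

Coefficients: [6, 4, 5, 4]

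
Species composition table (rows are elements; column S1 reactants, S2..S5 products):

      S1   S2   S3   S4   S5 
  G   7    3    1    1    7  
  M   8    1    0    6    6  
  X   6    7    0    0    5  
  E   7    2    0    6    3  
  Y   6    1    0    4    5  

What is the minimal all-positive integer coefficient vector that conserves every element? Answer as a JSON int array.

Coefficients: [4, 2, 5, 3, 2]

G: 4·7 = 28 | 2·3+5·1+3·1+2·7 = 28
M: 4·8 = 32 | 2·1+5·0+3·6+2·6 = 32
X: 4·6 = 24 | 2·7+5·0+3·0+2·5 = 24
E: 4·7 = 28 | 2·2+5·0+3·6+2·3 = 28
Y: 4·6 = 24 | 2·1+5·0+3·4+2·5 = 24
gcd(4,2,5,3,2) = 1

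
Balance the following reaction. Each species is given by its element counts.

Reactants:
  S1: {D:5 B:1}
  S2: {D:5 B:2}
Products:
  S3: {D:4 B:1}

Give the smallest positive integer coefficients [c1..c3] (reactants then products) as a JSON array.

Coefficients: [3, 1, 5]

D: 3·5+1·5 = 20 | 5·4 = 20
B: 3·1+1·2 = 5 | 5·1 = 5
gcd(3,1,5) = 1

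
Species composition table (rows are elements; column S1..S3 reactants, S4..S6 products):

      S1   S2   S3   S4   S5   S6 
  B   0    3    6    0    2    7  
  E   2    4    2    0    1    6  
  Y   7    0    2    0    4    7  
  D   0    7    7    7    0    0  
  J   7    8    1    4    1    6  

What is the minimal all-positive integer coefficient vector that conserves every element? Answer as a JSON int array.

B: 5·0+1·3+5·6 = 33 | 6·0+6·2+3·7 = 33
E: 5·2+1·4+5·2 = 24 | 6·0+6·1+3·6 = 24
Y: 5·7+1·0+5·2 = 45 | 6·0+6·4+3·7 = 45
D: 5·0+1·7+5·7 = 42 | 6·7+6·0+3·0 = 42
J: 5·7+1·8+5·1 = 48 | 6·4+6·1+3·6 = 48
gcd(5,1,5,6,6,3) = 1

Coefficients: [5, 1, 5, 6, 6, 3]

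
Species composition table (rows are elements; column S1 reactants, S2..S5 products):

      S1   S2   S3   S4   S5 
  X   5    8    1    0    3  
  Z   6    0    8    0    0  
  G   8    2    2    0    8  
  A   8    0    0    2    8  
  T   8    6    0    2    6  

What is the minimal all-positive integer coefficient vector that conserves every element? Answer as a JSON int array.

Coefficients: [4, 1, 3, 4, 3]

X: 4·5 = 20 | 1·8+3·1+4·0+3·3 = 20
Z: 4·6 = 24 | 1·0+3·8+4·0+3·0 = 24
G: 4·8 = 32 | 1·2+3·2+4·0+3·8 = 32
A: 4·8 = 32 | 1·0+3·0+4·2+3·8 = 32
T: 4·8 = 32 | 1·6+3·0+4·2+3·6 = 32
gcd(4,1,3,4,3) = 1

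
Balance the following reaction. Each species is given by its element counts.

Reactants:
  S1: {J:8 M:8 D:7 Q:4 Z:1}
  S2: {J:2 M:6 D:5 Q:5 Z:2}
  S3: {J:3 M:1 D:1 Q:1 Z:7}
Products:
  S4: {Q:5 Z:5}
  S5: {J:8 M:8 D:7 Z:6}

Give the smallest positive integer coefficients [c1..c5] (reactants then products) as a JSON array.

Coefficients: [1, 3, 6, 5, 4]

J: 1·8+3·2+6·3 = 32 | 5·0+4·8 = 32
M: 1·8+3·6+6·1 = 32 | 5·0+4·8 = 32
D: 1·7+3·5+6·1 = 28 | 5·0+4·7 = 28
Q: 1·4+3·5+6·1 = 25 | 5·5+4·0 = 25
Z: 1·1+3·2+6·7 = 49 | 5·5+4·6 = 49
gcd(1,3,6,5,4) = 1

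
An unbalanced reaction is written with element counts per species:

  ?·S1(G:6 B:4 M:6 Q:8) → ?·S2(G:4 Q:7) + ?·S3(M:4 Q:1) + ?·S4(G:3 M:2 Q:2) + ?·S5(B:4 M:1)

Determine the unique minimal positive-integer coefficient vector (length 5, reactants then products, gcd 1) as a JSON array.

Coefficients: [4, 3, 3, 4, 4]

G: 4·6 = 24 | 3·4+3·0+4·3+4·0 = 24
B: 4·4 = 16 | 3·0+3·0+4·0+4·4 = 16
M: 4·6 = 24 | 3·0+3·4+4·2+4·1 = 24
Q: 4·8 = 32 | 3·7+3·1+4·2+4·0 = 32
gcd(4,3,3,4,4) = 1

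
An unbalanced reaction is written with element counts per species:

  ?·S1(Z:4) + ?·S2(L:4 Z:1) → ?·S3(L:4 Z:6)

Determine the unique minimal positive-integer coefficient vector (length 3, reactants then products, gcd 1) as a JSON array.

Coefficients: [5, 4, 4]

L: 5·0+4·4 = 16 | 4·4 = 16
Z: 5·4+4·1 = 24 | 4·6 = 24
gcd(5,4,4) = 1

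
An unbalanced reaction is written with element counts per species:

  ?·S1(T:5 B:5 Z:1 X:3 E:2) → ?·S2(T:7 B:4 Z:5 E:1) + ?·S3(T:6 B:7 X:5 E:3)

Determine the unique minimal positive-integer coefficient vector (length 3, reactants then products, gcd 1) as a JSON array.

Coefficients: [5, 1, 3]

T: 5·5 = 25 | 1·7+3·6 = 25
B: 5·5 = 25 | 1·4+3·7 = 25
Z: 5·1 = 5 | 1·5+3·0 = 5
X: 5·3 = 15 | 1·0+3·5 = 15
E: 5·2 = 10 | 1·1+3·3 = 10
gcd(5,1,3) = 1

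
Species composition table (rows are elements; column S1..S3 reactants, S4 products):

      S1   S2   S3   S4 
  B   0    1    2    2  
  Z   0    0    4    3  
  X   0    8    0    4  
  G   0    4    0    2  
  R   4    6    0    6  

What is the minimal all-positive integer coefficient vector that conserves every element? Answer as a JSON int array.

B: 3·0+2·1+3·2 = 8 | 4·2 = 8
Z: 3·0+2·0+3·4 = 12 | 4·3 = 12
X: 3·0+2·8+3·0 = 16 | 4·4 = 16
G: 3·0+2·4+3·0 = 8 | 4·2 = 8
R: 3·4+2·6+3·0 = 24 | 4·6 = 24
gcd(3,2,3,4) = 1

Coefficients: [3, 2, 3, 4]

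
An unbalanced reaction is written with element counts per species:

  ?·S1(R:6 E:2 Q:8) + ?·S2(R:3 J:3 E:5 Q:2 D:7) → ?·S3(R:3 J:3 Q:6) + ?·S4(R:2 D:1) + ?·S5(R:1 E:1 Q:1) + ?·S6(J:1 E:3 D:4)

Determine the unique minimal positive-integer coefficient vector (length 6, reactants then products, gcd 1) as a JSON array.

R: 1·6+4·3 = 18 | 2·3+4·2+4·1+6·0 = 18
J: 1·0+4·3 = 12 | 2·3+4·0+4·0+6·1 = 12
E: 1·2+4·5 = 22 | 2·0+4·0+4·1+6·3 = 22
Q: 1·8+4·2 = 16 | 2·6+4·0+4·1+6·0 = 16
D: 1·0+4·7 = 28 | 2·0+4·1+4·0+6·4 = 28
gcd(1,4,2,4,4,6) = 1

Coefficients: [1, 4, 2, 4, 4, 6]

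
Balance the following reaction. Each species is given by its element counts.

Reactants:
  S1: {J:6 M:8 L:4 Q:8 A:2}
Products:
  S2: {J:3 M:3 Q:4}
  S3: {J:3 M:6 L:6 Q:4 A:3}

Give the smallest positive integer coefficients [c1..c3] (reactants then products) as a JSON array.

J: 3·6 = 18 | 4·3+2·3 = 18
M: 3·8 = 24 | 4·3+2·6 = 24
L: 3·4 = 12 | 4·0+2·6 = 12
Q: 3·8 = 24 | 4·4+2·4 = 24
A: 3·2 = 6 | 4·0+2·3 = 6
gcd(3,4,2) = 1

Coefficients: [3, 4, 2]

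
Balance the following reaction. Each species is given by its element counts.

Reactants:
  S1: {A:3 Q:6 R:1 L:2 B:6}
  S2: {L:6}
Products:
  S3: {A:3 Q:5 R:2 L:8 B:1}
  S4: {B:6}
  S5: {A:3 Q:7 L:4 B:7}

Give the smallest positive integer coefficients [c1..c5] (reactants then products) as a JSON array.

Coefficients: [6, 4, 3, 2, 3]

A: 6·3+4·0 = 18 | 3·3+2·0+3·3 = 18
Q: 6·6+4·0 = 36 | 3·5+2·0+3·7 = 36
R: 6·1+4·0 = 6 | 3·2+2·0+3·0 = 6
L: 6·2+4·6 = 36 | 3·8+2·0+3·4 = 36
B: 6·6+4·0 = 36 | 3·1+2·6+3·7 = 36
gcd(6,4,3,2,3) = 1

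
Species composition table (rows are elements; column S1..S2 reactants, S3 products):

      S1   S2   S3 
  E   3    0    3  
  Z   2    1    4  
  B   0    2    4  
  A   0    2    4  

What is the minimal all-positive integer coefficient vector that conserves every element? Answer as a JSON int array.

E: 1·3+2·0 = 3 | 1·3 = 3
Z: 1·2+2·1 = 4 | 1·4 = 4
B: 1·0+2·2 = 4 | 1·4 = 4
A: 1·0+2·2 = 4 | 1·4 = 4
gcd(1,2,1) = 1

Coefficients: [1, 2, 1]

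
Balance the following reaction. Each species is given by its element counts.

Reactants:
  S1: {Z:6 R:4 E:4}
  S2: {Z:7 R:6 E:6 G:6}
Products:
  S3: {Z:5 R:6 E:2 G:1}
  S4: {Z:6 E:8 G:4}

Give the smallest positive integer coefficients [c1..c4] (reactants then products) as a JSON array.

Z: 3·6+2·7 = 32 | 4·5+2·6 = 32
R: 3·4+2·6 = 24 | 4·6+2·0 = 24
E: 3·4+2·6 = 24 | 4·2+2·8 = 24
G: 3·0+2·6 = 12 | 4·1+2·4 = 12
gcd(3,2,4,2) = 1

Coefficients: [3, 2, 4, 2]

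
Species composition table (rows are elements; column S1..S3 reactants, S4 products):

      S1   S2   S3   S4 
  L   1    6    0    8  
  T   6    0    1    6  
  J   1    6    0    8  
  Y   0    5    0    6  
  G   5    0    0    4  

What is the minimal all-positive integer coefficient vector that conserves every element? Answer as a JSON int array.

L: 4·1+6·6+6·0 = 40 | 5·8 = 40
T: 4·6+6·0+6·1 = 30 | 5·6 = 30
J: 4·1+6·6+6·0 = 40 | 5·8 = 40
Y: 4·0+6·5+6·0 = 30 | 5·6 = 30
G: 4·5+6·0+6·0 = 20 | 5·4 = 20
gcd(4,6,6,5) = 1

Coefficients: [4, 6, 6, 5]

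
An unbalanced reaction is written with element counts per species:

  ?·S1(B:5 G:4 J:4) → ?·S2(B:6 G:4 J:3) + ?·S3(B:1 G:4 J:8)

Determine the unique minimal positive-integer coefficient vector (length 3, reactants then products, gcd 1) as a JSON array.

Coefficients: [5, 4, 1]

B: 5·5 = 25 | 4·6+1·1 = 25
G: 5·4 = 20 | 4·4+1·4 = 20
J: 5·4 = 20 | 4·3+1·8 = 20
gcd(5,4,1) = 1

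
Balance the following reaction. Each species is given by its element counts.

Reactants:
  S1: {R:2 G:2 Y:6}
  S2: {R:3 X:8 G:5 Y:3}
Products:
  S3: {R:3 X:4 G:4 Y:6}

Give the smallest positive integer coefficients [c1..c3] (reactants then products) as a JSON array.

R: 3·2+2·3 = 12 | 4·3 = 12
X: 3·0+2·8 = 16 | 4·4 = 16
G: 3·2+2·5 = 16 | 4·4 = 16
Y: 3·6+2·3 = 24 | 4·6 = 24
gcd(3,2,4) = 1

Coefficients: [3, 2, 4]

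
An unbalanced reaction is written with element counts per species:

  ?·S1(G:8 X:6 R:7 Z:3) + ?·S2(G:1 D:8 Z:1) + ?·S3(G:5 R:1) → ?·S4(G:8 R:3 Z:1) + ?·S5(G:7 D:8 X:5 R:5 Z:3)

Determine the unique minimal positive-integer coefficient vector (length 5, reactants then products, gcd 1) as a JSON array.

Coefficients: [5, 6, 4, 3, 6]

G: 5·8+6·1+4·5 = 66 | 3·8+6·7 = 66
D: 5·0+6·8+4·0 = 48 | 3·0+6·8 = 48
X: 5·6+6·0+4·0 = 30 | 3·0+6·5 = 30
R: 5·7+6·0+4·1 = 39 | 3·3+6·5 = 39
Z: 5·3+6·1+4·0 = 21 | 3·1+6·3 = 21
gcd(5,6,4,3,6) = 1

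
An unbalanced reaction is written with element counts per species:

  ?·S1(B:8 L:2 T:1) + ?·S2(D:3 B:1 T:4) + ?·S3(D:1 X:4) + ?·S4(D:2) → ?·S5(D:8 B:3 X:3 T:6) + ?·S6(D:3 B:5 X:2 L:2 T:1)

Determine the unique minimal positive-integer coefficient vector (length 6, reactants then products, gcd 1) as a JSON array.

Coefficients: [1, 3, 2, 4, 2, 1]

D: 1·0+3·3+2·1+4·2 = 19 | 2·8+1·3 = 19
B: 1·8+3·1+2·0+4·0 = 11 | 2·3+1·5 = 11
X: 1·0+3·0+2·4+4·0 = 8 | 2·3+1·2 = 8
L: 1·2+3·0+2·0+4·0 = 2 | 2·0+1·2 = 2
T: 1·1+3·4+2·0+4·0 = 13 | 2·6+1·1 = 13
gcd(1,3,2,4,2,1) = 1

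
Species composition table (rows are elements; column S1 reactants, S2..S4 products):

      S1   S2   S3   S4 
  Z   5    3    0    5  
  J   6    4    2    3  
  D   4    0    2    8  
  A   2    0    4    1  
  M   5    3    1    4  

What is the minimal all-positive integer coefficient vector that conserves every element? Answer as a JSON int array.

Coefficients: [5, 5, 2, 2]

Z: 5·5 = 25 | 5·3+2·0+2·5 = 25
J: 5·6 = 30 | 5·4+2·2+2·3 = 30
D: 5·4 = 20 | 5·0+2·2+2·8 = 20
A: 5·2 = 10 | 5·0+2·4+2·1 = 10
M: 5·5 = 25 | 5·3+2·1+2·4 = 25
gcd(5,5,2,2) = 1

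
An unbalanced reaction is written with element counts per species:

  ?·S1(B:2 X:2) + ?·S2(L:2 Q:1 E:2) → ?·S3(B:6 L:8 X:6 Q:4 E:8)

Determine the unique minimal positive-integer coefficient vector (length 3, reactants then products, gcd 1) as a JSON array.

Coefficients: [3, 4, 1]

B: 3·2+4·0 = 6 | 1·6 = 6
L: 3·0+4·2 = 8 | 1·8 = 8
X: 3·2+4·0 = 6 | 1·6 = 6
Q: 3·0+4·1 = 4 | 1·4 = 4
E: 3·0+4·2 = 8 | 1·8 = 8
gcd(3,4,1) = 1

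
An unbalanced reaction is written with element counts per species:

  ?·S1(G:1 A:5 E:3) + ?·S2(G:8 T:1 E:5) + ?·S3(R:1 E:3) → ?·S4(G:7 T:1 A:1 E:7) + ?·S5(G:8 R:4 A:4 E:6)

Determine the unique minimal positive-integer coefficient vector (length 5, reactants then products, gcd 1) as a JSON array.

Coefficients: [2, 6, 4, 6, 1]

G: 2·1+6·8+4·0 = 50 | 6·7+1·8 = 50
R: 2·0+6·0+4·1 = 4 | 6·0+1·4 = 4
T: 2·0+6·1+4·0 = 6 | 6·1+1·0 = 6
A: 2·5+6·0+4·0 = 10 | 6·1+1·4 = 10
E: 2·3+6·5+4·3 = 48 | 6·7+1·6 = 48
gcd(2,6,4,6,1) = 1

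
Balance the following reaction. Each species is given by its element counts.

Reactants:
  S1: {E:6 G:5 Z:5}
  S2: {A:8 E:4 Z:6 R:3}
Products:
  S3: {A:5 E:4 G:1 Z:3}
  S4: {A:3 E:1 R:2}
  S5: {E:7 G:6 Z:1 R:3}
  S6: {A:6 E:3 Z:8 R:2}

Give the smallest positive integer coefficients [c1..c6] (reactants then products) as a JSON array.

Coefficients: [3, 6, 3, 1, 2, 5]

A: 3·0+6·8 = 48 | 3·5+1·3+2·0+5·6 = 48
E: 3·6+6·4 = 42 | 3·4+1·1+2·7+5·3 = 42
G: 3·5+6·0 = 15 | 3·1+1·0+2·6+5·0 = 15
Z: 3·5+6·6 = 51 | 3·3+1·0+2·1+5·8 = 51
R: 3·0+6·3 = 18 | 3·0+1·2+2·3+5·2 = 18
gcd(3,6,3,1,2,5) = 1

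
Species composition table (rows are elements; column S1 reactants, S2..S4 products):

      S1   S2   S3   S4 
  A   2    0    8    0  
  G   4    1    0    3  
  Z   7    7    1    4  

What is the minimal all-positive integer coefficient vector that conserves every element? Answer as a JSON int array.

A: 4·2 = 8 | 1·0+1·8+5·0 = 8
G: 4·4 = 16 | 1·1+1·0+5·3 = 16
Z: 4·7 = 28 | 1·7+1·1+5·4 = 28
gcd(4,1,1,5) = 1

Coefficients: [4, 1, 1, 5]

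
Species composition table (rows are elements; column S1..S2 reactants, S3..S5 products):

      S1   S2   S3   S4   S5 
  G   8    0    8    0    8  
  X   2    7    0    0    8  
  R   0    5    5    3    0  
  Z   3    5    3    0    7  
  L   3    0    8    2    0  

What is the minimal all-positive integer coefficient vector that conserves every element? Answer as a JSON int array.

G: 6·8+4·0 = 48 | 1·8+5·0+5·8 = 48
X: 6·2+4·7 = 40 | 1·0+5·0+5·8 = 40
R: 6·0+4·5 = 20 | 1·5+5·3+5·0 = 20
Z: 6·3+4·5 = 38 | 1·3+5·0+5·7 = 38
L: 6·3+4·0 = 18 | 1·8+5·2+5·0 = 18
gcd(6,4,1,5,5) = 1

Coefficients: [6, 4, 1, 5, 5]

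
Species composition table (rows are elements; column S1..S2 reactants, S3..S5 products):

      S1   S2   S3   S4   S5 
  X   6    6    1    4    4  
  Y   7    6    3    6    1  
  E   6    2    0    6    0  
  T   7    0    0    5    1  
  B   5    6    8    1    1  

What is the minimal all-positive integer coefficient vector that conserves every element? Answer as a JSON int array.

X: 5·6+3·6 = 48 | 4·1+6·4+5·4 = 48
Y: 5·7+3·6 = 53 | 4·3+6·6+5·1 = 53
E: 5·6+3·2 = 36 | 4·0+6·6+5·0 = 36
T: 5·7+3·0 = 35 | 4·0+6·5+5·1 = 35
B: 5·5+3·6 = 43 | 4·8+6·1+5·1 = 43
gcd(5,3,4,6,5) = 1

Coefficients: [5, 3, 4, 6, 5]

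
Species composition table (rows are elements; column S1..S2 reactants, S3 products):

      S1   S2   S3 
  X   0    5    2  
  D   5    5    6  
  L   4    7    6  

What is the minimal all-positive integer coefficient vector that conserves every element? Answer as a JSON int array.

X: 4·0+2·5 = 10 | 5·2 = 10
D: 4·5+2·5 = 30 | 5·6 = 30
L: 4·4+2·7 = 30 | 5·6 = 30
gcd(4,2,5) = 1

Coefficients: [4, 2, 5]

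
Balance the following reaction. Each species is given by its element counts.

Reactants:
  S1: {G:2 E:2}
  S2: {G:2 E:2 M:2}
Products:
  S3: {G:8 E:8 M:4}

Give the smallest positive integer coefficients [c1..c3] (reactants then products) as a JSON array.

Coefficients: [2, 2, 1]

G: 2·2+2·2 = 8 | 1·8 = 8
E: 2·2+2·2 = 8 | 1·8 = 8
M: 2·0+2·2 = 4 | 1·4 = 4
gcd(2,2,1) = 1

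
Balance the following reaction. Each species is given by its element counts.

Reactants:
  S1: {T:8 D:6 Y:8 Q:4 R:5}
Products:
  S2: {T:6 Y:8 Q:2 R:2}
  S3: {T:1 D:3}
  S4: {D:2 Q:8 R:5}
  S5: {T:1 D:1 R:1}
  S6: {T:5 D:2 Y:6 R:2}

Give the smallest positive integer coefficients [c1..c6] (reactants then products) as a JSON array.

Coefficients: [5, 2, 5, 2, 3, 4]

T: 5·8 = 40 | 2·6+5·1+2·0+3·1+4·5 = 40
D: 5·6 = 30 | 2·0+5·3+2·2+3·1+4·2 = 30
Y: 5·8 = 40 | 2·8+5·0+2·0+3·0+4·6 = 40
Q: 5·4 = 20 | 2·2+5·0+2·8+3·0+4·0 = 20
R: 5·5 = 25 | 2·2+5·0+2·5+3·1+4·2 = 25
gcd(5,2,5,2,3,4) = 1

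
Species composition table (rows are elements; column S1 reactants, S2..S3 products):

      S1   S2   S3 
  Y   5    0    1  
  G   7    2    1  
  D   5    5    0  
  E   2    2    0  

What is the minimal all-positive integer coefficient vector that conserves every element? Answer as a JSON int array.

Y: 1·5 = 5 | 1·0+5·1 = 5
G: 1·7 = 7 | 1·2+5·1 = 7
D: 1·5 = 5 | 1·5+5·0 = 5
E: 1·2 = 2 | 1·2+5·0 = 2
gcd(1,1,5) = 1

Coefficients: [1, 1, 5]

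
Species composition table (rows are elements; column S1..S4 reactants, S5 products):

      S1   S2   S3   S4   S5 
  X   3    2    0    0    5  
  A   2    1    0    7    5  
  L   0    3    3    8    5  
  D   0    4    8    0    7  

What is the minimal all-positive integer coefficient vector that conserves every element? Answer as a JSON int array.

X: 6·3+1·2+3·0+1·0 = 20 | 4·5 = 20
A: 6·2+1·1+3·0+1·7 = 20 | 4·5 = 20
L: 6·0+1·3+3·3+1·8 = 20 | 4·5 = 20
D: 6·0+1·4+3·8+1·0 = 28 | 4·7 = 28
gcd(6,1,3,1,4) = 1

Coefficients: [6, 1, 3, 1, 4]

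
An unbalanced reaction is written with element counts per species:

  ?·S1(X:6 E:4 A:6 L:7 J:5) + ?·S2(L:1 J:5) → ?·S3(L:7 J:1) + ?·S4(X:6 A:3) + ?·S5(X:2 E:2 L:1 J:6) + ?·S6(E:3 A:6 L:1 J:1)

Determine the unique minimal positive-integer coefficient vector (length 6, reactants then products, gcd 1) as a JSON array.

Coefficients: [6, 3, 5, 4, 6, 4]

X: 6·6+3·0 = 36 | 5·0+4·6+6·2+4·0 = 36
E: 6·4+3·0 = 24 | 5·0+4·0+6·2+4·3 = 24
A: 6·6+3·0 = 36 | 5·0+4·3+6·0+4·6 = 36
L: 6·7+3·1 = 45 | 5·7+4·0+6·1+4·1 = 45
J: 6·5+3·5 = 45 | 5·1+4·0+6·6+4·1 = 45
gcd(6,3,5,4,6,4) = 1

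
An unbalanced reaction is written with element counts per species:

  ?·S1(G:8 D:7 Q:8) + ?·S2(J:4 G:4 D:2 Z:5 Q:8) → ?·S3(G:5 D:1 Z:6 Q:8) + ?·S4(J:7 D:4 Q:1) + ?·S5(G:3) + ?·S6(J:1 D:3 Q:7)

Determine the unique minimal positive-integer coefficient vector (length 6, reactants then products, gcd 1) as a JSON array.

J: 2·0+6·4 = 24 | 5·0+3·7+5·0+3·1 = 24
G: 2·8+6·4 = 40 | 5·5+3·0+5·3+3·0 = 40
D: 2·7+6·2 = 26 | 5·1+3·4+5·0+3·3 = 26
Z: 2·0+6·5 = 30 | 5·6+3·0+5·0+3·0 = 30
Q: 2·8+6·8 = 64 | 5·8+3·1+5·0+3·7 = 64
gcd(2,6,5,3,5,3) = 1

Coefficients: [2, 6, 5, 3, 5, 3]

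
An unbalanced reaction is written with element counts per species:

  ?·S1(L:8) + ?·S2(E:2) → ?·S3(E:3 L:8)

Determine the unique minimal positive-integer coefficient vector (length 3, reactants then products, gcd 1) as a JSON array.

E: 2·0+3·2 = 6 | 2·3 = 6
L: 2·8+3·0 = 16 | 2·8 = 16
gcd(2,3,2) = 1

Coefficients: [2, 3, 2]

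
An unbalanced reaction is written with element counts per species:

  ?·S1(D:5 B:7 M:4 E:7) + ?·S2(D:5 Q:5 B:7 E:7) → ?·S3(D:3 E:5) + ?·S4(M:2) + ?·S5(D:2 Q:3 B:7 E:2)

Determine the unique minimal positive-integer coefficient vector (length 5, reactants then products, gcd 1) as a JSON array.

D: 2·5+3·5 = 25 | 5·3+4·0+5·2 = 25
Q: 2·0+3·5 = 15 | 5·0+4·0+5·3 = 15
B: 2·7+3·7 = 35 | 5·0+4·0+5·7 = 35
M: 2·4+3·0 = 8 | 5·0+4·2+5·0 = 8
E: 2·7+3·7 = 35 | 5·5+4·0+5·2 = 35
gcd(2,3,5,4,5) = 1

Coefficients: [2, 3, 5, 4, 5]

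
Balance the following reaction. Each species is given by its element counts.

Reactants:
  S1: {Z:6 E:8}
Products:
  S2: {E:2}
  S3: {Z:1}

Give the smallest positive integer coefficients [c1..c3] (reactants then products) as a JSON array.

Coefficients: [1, 4, 6]

Z: 1·6 = 6 | 4·0+6·1 = 6
E: 1·8 = 8 | 4·2+6·0 = 8
gcd(1,4,6) = 1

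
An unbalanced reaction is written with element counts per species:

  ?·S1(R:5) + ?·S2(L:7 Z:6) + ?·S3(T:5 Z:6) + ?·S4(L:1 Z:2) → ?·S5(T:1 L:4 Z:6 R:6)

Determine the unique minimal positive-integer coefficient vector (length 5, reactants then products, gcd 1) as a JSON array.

T: 6·0+2·0+1·5+6·0 = 5 | 5·1 = 5
L: 6·0+2·7+1·0+6·1 = 20 | 5·4 = 20
Z: 6·0+2·6+1·6+6·2 = 30 | 5·6 = 30
R: 6·5+2·0+1·0+6·0 = 30 | 5·6 = 30
gcd(6,2,1,6,5) = 1

Coefficients: [6, 2, 1, 6, 5]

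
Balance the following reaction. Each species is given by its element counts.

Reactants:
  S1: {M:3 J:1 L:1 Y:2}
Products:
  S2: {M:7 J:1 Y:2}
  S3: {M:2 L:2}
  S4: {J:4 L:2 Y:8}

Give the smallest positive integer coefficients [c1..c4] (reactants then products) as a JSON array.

M: 6·3 = 18 | 2·7+2·2+1·0 = 18
J: 6·1 = 6 | 2·1+2·0+1·4 = 6
L: 6·1 = 6 | 2·0+2·2+1·2 = 6
Y: 6·2 = 12 | 2·2+2·0+1·8 = 12
gcd(6,2,2,1) = 1

Coefficients: [6, 2, 2, 1]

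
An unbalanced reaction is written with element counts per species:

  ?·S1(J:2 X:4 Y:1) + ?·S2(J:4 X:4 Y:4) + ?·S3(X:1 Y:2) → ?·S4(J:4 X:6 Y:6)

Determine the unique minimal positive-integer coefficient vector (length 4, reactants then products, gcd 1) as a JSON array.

Coefficients: [2, 4, 6, 5]

J: 2·2+4·4+6·0 = 20 | 5·4 = 20
X: 2·4+4·4+6·1 = 30 | 5·6 = 30
Y: 2·1+4·4+6·2 = 30 | 5·6 = 30
gcd(2,4,6,5) = 1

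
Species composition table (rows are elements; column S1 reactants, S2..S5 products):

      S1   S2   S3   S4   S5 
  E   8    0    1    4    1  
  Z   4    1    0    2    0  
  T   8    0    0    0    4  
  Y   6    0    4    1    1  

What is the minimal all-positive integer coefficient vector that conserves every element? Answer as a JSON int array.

E: 3·8 = 24 | 4·0+2·1+4·4+6·1 = 24
Z: 3·4 = 12 | 4·1+2·0+4·2+6·0 = 12
T: 3·8 = 24 | 4·0+2·0+4·0+6·4 = 24
Y: 3·6 = 18 | 4·0+2·4+4·1+6·1 = 18
gcd(3,4,2,4,6) = 1

Coefficients: [3, 4, 2, 4, 6]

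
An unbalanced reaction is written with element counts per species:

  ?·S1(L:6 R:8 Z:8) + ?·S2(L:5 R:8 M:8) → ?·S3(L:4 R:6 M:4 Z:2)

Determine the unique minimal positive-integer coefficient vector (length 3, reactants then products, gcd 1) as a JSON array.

L: 1·6+2·5 = 16 | 4·4 = 16
R: 1·8+2·8 = 24 | 4·6 = 24
M: 1·0+2·8 = 16 | 4·4 = 16
Z: 1·8+2·0 = 8 | 4·2 = 8
gcd(1,2,4) = 1

Coefficients: [1, 2, 4]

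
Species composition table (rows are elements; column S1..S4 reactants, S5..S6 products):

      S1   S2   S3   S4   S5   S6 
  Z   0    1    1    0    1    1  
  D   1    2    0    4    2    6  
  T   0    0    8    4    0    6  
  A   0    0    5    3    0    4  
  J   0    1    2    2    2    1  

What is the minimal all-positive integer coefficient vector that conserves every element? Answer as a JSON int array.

Coefficients: [6, 4, 1, 1, 3, 2]

Z: 6·0+4·1+1·1+1·0 = 5 | 3·1+2·1 = 5
D: 6·1+4·2+1·0+1·4 = 18 | 3·2+2·6 = 18
T: 6·0+4·0+1·8+1·4 = 12 | 3·0+2·6 = 12
A: 6·0+4·0+1·5+1·3 = 8 | 3·0+2·4 = 8
J: 6·0+4·1+1·2+1·2 = 8 | 3·2+2·1 = 8
gcd(6,4,1,1,3,2) = 1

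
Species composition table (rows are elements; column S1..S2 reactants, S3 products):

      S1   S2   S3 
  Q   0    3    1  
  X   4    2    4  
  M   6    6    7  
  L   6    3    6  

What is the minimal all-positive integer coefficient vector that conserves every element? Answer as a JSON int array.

Q: 5·0+2·3 = 6 | 6·1 = 6
X: 5·4+2·2 = 24 | 6·4 = 24
M: 5·6+2·6 = 42 | 6·7 = 42
L: 5·6+2·3 = 36 | 6·6 = 36
gcd(5,2,6) = 1

Coefficients: [5, 2, 6]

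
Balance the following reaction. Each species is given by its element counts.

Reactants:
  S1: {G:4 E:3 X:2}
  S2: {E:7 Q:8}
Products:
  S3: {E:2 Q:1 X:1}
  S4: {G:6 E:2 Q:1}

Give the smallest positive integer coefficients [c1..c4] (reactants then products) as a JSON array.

Coefficients: [3, 1, 6, 2]

G: 3·4+1·0 = 12 | 6·0+2·6 = 12
E: 3·3+1·7 = 16 | 6·2+2·2 = 16
Q: 3·0+1·8 = 8 | 6·1+2·1 = 8
X: 3·2+1·0 = 6 | 6·1+2·0 = 6
gcd(3,1,6,2) = 1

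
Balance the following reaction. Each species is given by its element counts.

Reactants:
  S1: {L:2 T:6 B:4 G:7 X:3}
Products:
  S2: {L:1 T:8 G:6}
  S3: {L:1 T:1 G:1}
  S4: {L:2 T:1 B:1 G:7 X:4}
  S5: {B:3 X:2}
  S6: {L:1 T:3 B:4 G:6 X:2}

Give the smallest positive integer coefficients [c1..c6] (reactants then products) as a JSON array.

Coefficients: [6, 3, 5, 1, 5, 2]

L: 6·2 = 12 | 3·1+5·1+1·2+5·0+2·1 = 12
T: 6·6 = 36 | 3·8+5·1+1·1+5·0+2·3 = 36
B: 6·4 = 24 | 3·0+5·0+1·1+5·3+2·4 = 24
G: 6·7 = 42 | 3·6+5·1+1·7+5·0+2·6 = 42
X: 6·3 = 18 | 3·0+5·0+1·4+5·2+2·2 = 18
gcd(6,3,5,1,5,2) = 1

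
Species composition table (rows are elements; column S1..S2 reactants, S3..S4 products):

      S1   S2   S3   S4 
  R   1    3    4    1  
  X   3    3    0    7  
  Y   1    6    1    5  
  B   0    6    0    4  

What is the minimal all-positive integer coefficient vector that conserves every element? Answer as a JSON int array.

Coefficients: [5, 2, 2, 3]

R: 5·1+2·3 = 11 | 2·4+3·1 = 11
X: 5·3+2·3 = 21 | 2·0+3·7 = 21
Y: 5·1+2·6 = 17 | 2·1+3·5 = 17
B: 5·0+2·6 = 12 | 2·0+3·4 = 12
gcd(5,2,2,3) = 1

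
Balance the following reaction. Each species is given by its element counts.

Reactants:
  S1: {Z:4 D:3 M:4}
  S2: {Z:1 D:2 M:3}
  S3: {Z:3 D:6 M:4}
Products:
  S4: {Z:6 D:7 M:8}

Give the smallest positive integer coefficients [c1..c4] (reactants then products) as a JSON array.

Z: 5·4+4·1+2·3 = 30 | 5·6 = 30
D: 5·3+4·2+2·6 = 35 | 5·7 = 35
M: 5·4+4·3+2·4 = 40 | 5·8 = 40
gcd(5,4,2,5) = 1

Coefficients: [5, 4, 2, 5]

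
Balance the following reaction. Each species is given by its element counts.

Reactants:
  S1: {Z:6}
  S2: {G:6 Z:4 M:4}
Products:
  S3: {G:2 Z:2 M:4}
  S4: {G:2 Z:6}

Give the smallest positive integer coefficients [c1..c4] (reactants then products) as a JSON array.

Coefficients: [5, 3, 3, 6]

G: 5·0+3·6 = 18 | 3·2+6·2 = 18
Z: 5·6+3·4 = 42 | 3·2+6·6 = 42
M: 5·0+3·4 = 12 | 3·4+6·0 = 12
gcd(5,3,3,6) = 1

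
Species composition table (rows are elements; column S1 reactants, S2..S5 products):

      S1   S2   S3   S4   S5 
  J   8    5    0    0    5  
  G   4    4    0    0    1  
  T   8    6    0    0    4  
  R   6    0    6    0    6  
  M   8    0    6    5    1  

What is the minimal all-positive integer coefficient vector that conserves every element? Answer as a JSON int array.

J: 5·8 = 40 | 4·5+1·0+6·0+4·5 = 40
G: 5·4 = 20 | 4·4+1·0+6·0+4·1 = 20
T: 5·8 = 40 | 4·6+1·0+6·0+4·4 = 40
R: 5·6 = 30 | 4·0+1·6+6·0+4·6 = 30
M: 5·8 = 40 | 4·0+1·6+6·5+4·1 = 40
gcd(5,4,1,6,4) = 1

Coefficients: [5, 4, 1, 6, 4]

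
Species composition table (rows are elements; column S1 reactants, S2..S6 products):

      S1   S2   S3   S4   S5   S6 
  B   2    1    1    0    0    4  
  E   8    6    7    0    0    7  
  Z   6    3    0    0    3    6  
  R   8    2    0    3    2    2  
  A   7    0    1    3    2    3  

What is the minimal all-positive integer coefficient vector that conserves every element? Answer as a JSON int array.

Coefficients: [4, 3, 1, 6, 3, 1]

B: 4·2 = 8 | 3·1+1·1+6·0+3·0+1·4 = 8
E: 4·8 = 32 | 3·6+1·7+6·0+3·0+1·7 = 32
Z: 4·6 = 24 | 3·3+1·0+6·0+3·3+1·6 = 24
R: 4·8 = 32 | 3·2+1·0+6·3+3·2+1·2 = 32
A: 4·7 = 28 | 3·0+1·1+6·3+3·2+1·3 = 28
gcd(4,3,1,6,3,1) = 1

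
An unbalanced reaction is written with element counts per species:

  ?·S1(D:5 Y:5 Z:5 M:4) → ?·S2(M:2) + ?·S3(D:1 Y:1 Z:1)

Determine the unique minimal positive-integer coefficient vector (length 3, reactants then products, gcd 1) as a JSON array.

Coefficients: [1, 2, 5]

D: 1·5 = 5 | 2·0+5·1 = 5
Y: 1·5 = 5 | 2·0+5·1 = 5
Z: 1·5 = 5 | 2·0+5·1 = 5
M: 1·4 = 4 | 2·2+5·0 = 4
gcd(1,2,5) = 1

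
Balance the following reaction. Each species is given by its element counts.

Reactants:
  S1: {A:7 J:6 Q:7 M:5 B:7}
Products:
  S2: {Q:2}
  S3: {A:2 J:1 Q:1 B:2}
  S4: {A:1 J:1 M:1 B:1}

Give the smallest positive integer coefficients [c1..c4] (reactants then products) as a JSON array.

Coefficients: [1, 3, 1, 5]

A: 1·7 = 7 | 3·0+1·2+5·1 = 7
J: 1·6 = 6 | 3·0+1·1+5·1 = 6
Q: 1·7 = 7 | 3·2+1·1+5·0 = 7
M: 1·5 = 5 | 3·0+1·0+5·1 = 5
B: 1·7 = 7 | 3·0+1·2+5·1 = 7
gcd(1,3,1,5) = 1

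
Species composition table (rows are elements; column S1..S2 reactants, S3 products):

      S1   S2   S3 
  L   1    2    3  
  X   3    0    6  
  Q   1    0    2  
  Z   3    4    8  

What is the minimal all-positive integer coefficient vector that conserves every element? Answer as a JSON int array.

L: 4·1+1·2 = 6 | 2·3 = 6
X: 4·3+1·0 = 12 | 2·6 = 12
Q: 4·1+1·0 = 4 | 2·2 = 4
Z: 4·3+1·4 = 16 | 2·8 = 16
gcd(4,1,2) = 1

Coefficients: [4, 1, 2]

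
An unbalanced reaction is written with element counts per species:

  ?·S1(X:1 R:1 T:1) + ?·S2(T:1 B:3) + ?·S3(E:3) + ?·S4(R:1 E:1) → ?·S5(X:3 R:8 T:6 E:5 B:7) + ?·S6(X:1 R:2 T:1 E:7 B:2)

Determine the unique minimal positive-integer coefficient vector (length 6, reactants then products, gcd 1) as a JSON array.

X: 4·1+3·0+2·0+6·0 = 4 | 1·3+1·1 = 4
R: 4·1+3·0+2·0+6·1 = 10 | 1·8+1·2 = 10
T: 4·1+3·1+2·0+6·0 = 7 | 1·6+1·1 = 7
E: 4·0+3·0+2·3+6·1 = 12 | 1·5+1·7 = 12
B: 4·0+3·3+2·0+6·0 = 9 | 1·7+1·2 = 9
gcd(4,3,2,6,1,1) = 1

Coefficients: [4, 3, 2, 6, 1, 1]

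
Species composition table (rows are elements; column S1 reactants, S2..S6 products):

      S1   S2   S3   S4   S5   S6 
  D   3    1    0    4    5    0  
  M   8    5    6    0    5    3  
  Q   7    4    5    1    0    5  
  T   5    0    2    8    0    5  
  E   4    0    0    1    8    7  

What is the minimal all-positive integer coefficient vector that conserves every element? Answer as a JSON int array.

Coefficients: [6, 5, 2, 2, 1, 2]

D: 6·3 = 18 | 5·1+2·0+2·4+1·5+2·0 = 18
M: 6·8 = 48 | 5·5+2·6+2·0+1·5+2·3 = 48
Q: 6·7 = 42 | 5·4+2·5+2·1+1·0+2·5 = 42
T: 6·5 = 30 | 5·0+2·2+2·8+1·0+2·5 = 30
E: 6·4 = 24 | 5·0+2·0+2·1+1·8+2·7 = 24
gcd(6,5,2,2,1,2) = 1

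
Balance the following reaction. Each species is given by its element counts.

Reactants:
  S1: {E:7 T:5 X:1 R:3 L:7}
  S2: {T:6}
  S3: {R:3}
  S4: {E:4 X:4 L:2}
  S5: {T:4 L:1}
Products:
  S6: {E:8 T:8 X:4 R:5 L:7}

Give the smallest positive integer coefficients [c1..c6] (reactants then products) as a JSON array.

E: 4·7+2·0+6·0+5·4+4·0 = 48 | 6·8 = 48
T: 4·5+2·6+6·0+5·0+4·4 = 48 | 6·8 = 48
X: 4·1+2·0+6·0+5·4+4·0 = 24 | 6·4 = 24
R: 4·3+2·0+6·3+5·0+4·0 = 30 | 6·5 = 30
L: 4·7+2·0+6·0+5·2+4·1 = 42 | 6·7 = 42
gcd(4,2,6,5,4,6) = 1

Coefficients: [4, 2, 6, 5, 4, 6]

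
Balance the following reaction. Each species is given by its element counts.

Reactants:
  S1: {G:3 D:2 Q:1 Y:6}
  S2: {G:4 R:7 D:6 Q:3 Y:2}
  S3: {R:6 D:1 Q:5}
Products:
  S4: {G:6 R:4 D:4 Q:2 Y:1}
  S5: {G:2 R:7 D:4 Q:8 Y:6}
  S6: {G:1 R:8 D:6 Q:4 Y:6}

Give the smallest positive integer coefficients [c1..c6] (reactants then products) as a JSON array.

Coefficients: [3, 5, 2, 4, 1, 3]

G: 3·3+5·4+2·0 = 29 | 4·6+1·2+3·1 = 29
R: 3·0+5·7+2·6 = 47 | 4·4+1·7+3·8 = 47
D: 3·2+5·6+2·1 = 38 | 4·4+1·4+3·6 = 38
Q: 3·1+5·3+2·5 = 28 | 4·2+1·8+3·4 = 28
Y: 3·6+5·2+2·0 = 28 | 4·1+1·6+3·6 = 28
gcd(3,5,2,4,1,3) = 1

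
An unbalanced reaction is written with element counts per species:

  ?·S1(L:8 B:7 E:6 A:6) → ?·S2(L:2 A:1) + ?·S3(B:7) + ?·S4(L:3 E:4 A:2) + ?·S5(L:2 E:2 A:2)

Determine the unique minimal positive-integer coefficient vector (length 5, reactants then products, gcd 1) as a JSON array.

Coefficients: [3, 4, 3, 2, 5]

L: 3·8 = 24 | 4·2+3·0+2·3+5·2 = 24
B: 3·7 = 21 | 4·0+3·7+2·0+5·0 = 21
E: 3·6 = 18 | 4·0+3·0+2·4+5·2 = 18
A: 3·6 = 18 | 4·1+3·0+2·2+5·2 = 18
gcd(3,4,3,2,5) = 1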